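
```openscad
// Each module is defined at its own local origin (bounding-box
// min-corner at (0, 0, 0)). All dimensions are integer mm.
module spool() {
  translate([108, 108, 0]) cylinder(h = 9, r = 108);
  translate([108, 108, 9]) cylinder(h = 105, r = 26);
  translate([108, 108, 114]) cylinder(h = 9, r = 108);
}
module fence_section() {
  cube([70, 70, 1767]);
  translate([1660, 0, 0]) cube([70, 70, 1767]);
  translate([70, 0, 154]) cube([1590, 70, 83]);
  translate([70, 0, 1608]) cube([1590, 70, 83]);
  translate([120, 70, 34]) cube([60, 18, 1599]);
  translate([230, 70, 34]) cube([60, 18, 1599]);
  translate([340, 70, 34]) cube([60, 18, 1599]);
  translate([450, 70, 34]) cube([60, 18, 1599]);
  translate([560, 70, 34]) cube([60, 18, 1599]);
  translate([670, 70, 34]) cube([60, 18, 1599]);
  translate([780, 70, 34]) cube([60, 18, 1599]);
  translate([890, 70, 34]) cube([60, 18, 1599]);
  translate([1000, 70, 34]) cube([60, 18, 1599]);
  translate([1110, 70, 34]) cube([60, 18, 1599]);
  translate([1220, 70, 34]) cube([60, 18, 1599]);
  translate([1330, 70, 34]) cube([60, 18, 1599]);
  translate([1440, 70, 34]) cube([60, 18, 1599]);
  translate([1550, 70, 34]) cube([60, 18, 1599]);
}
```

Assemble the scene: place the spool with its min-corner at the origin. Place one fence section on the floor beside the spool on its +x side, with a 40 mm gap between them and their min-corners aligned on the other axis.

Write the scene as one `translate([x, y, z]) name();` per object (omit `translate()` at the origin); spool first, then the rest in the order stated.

spool();
translate([256, 0, 0]) fence_section();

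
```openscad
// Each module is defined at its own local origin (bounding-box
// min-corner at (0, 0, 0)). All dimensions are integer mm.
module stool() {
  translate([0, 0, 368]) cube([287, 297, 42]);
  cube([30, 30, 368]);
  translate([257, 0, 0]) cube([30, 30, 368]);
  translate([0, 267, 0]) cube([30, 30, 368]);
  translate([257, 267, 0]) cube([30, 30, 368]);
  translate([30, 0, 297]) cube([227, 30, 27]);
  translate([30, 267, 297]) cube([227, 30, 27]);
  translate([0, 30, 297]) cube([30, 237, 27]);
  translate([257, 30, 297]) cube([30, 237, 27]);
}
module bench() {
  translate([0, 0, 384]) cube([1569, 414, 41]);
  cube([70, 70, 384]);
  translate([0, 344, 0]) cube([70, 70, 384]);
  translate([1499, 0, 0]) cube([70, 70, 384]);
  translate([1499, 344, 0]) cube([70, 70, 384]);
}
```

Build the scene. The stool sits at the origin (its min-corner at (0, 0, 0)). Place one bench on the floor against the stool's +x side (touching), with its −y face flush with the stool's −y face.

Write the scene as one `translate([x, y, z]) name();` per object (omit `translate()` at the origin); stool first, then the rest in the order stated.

stool();
translate([287, 0, 0]) bench();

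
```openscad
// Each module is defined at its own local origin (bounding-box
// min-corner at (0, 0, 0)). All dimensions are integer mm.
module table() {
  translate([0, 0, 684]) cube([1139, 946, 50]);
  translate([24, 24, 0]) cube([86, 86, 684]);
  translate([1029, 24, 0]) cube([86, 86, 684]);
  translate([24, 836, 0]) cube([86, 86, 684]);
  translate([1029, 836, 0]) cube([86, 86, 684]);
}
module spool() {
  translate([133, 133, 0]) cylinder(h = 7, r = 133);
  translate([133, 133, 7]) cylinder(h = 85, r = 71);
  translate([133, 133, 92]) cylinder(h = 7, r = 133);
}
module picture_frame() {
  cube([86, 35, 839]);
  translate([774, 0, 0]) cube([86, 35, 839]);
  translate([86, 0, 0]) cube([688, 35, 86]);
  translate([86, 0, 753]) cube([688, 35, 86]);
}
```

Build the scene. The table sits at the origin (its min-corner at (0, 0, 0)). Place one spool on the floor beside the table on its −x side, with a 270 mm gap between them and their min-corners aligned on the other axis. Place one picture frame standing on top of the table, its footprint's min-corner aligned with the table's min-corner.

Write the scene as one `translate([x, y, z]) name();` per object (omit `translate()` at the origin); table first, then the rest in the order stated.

table();
translate([-536, 0, 0]) spool();
translate([0, 0, 734]) picture_frame();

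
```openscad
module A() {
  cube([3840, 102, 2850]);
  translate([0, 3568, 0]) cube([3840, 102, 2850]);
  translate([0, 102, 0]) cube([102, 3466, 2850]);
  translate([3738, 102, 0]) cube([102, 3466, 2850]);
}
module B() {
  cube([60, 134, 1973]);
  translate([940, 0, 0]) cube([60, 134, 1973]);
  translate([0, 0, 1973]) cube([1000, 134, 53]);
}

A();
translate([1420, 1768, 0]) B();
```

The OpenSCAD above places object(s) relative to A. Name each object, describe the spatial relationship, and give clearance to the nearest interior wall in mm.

A is a house frame. B is a door frame. The door frame sits inside the house frame, centred. The clearance to the nearest interior wall is 1318 mm.

Clearances: x = 1318, y = 1666; minimum 1318 mm.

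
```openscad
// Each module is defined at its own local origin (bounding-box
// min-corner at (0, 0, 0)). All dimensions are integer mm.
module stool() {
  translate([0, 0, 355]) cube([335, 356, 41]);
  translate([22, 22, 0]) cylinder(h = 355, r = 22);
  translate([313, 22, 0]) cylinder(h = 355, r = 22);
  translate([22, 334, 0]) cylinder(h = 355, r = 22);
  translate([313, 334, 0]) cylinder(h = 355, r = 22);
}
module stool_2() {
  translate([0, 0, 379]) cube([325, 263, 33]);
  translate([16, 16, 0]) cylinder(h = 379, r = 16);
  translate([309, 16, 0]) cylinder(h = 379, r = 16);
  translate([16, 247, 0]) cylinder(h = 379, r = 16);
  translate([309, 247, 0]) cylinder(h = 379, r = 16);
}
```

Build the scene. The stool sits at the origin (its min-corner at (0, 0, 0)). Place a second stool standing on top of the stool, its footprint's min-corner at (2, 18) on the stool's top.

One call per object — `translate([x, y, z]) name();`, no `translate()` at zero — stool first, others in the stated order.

stool();
translate([2, 18, 396]) stool_2();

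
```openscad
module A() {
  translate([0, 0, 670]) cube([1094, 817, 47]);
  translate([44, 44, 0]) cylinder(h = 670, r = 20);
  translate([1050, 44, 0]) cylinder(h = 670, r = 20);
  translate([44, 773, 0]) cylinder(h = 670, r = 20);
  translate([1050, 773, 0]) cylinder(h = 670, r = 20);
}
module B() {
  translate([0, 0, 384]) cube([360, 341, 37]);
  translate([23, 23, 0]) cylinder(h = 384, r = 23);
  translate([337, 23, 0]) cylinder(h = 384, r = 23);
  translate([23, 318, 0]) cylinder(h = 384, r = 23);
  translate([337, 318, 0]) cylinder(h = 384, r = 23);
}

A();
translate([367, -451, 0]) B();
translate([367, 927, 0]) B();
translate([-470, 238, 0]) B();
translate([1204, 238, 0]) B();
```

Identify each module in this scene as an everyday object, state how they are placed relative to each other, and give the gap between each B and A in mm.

Each stool's nearest face is 110 mm from the table's bounding box.

A is a table. B is a stool. Four stools sit around the table at the −y, +y, −x, +x sides. The gap between each stool and the table is 110 mm.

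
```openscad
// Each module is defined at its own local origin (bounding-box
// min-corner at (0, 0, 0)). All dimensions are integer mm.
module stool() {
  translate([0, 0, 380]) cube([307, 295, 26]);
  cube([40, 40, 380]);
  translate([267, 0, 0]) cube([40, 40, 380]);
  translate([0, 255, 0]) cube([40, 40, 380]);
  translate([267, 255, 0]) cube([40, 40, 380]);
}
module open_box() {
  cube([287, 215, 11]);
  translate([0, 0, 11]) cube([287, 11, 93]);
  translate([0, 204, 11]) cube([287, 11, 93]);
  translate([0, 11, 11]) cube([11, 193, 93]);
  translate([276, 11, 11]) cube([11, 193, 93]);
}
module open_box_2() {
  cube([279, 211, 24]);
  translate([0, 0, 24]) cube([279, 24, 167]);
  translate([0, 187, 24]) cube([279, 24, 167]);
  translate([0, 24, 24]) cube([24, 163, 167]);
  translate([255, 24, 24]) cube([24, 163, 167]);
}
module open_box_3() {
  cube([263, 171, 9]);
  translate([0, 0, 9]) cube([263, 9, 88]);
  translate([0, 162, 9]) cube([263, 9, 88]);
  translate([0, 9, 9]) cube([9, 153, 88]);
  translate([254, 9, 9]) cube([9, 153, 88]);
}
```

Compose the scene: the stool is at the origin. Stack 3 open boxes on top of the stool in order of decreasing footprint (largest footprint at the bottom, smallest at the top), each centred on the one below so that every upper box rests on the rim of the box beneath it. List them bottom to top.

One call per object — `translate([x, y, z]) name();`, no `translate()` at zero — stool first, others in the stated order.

stool();
translate([10, 40, 406]) open_box();
translate([14, 42, 510]) open_box_2();
translate([22, 62, 701]) open_box_3();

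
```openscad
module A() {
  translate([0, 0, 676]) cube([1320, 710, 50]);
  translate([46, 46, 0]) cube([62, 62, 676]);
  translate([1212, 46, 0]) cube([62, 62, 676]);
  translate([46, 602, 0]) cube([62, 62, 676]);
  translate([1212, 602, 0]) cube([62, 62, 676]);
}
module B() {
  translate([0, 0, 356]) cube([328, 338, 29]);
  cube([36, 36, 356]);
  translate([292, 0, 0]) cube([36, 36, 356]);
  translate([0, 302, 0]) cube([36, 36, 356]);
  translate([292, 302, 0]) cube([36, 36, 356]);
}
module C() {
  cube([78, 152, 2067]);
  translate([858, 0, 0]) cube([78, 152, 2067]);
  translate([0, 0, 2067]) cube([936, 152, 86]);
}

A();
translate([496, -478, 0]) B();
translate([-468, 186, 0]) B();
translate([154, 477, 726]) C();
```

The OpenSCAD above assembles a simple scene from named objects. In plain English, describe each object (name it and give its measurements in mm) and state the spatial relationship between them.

A is a rectangular dining table. The top is 1320×710×50 mm with its upper surface at z = 726 mm. It stands on four 62×62 mm square legs, each inset 46 mm from the nearest pair of top edges, running from the floor to the underside of the top.

B is a four-legged stool. The seat is 328×338 mm, 29 mm thick, top at z = 385 mm. It stands on four square legs, each 36×36 mm in cross-section, from z = 0 to the seat underside, each flush with a corner of the seat.

C is a door frame. The clear opening is 780 mm wide and 2067 mm high. Two 78 mm wide jambs, 152 mm deep, stand either side of the opening from the floor to the top of the opening. A 86 mm thick head sits across the top of both jambs, spanning the full outside width of the frame.

Two stools sit around the table at the −y, −x sides. The door frame is on top of the table.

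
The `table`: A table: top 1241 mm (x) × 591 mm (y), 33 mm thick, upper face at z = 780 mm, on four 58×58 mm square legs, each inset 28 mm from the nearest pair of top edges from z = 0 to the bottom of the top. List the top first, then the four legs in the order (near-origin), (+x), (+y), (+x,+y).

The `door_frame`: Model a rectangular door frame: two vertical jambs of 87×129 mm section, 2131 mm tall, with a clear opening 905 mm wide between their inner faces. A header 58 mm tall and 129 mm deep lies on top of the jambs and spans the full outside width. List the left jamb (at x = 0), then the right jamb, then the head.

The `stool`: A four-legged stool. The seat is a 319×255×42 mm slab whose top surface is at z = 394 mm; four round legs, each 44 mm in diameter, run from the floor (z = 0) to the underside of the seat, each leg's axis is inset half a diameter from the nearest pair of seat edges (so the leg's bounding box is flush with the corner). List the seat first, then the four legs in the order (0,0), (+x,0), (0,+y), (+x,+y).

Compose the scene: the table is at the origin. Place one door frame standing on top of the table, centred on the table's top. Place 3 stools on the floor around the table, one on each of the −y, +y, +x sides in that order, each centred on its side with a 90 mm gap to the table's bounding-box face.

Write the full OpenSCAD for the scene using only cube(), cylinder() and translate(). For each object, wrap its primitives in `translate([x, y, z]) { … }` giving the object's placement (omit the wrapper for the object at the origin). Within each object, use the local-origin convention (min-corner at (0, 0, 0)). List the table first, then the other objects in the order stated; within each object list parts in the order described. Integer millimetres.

translate([0, 0, 747]) cube([1241, 591, 33]);
translate([28, 28, 0]) cube([58, 58, 747]);
translate([1155, 28, 0]) cube([58, 58, 747]);
translate([28, 505, 0]) cube([58, 58, 747]);
translate([1155, 505, 0]) cube([58, 58, 747]);
translate([81, 231, 780]) {
  cube([87, 129, 2131]);
  translate([992, 0, 0]) cube([87, 129, 2131]);
  translate([0, 0, 2131]) cube([1079, 129, 58]);
}
translate([461, -345, 0]) {
  translate([0, 0, 352]) cube([319, 255, 42]);
  translate([22, 22, 0]) cylinder(h = 352, r = 22);
  translate([297, 22, 0]) cylinder(h = 352, r = 22);
  translate([22, 233, 0]) cylinder(h = 352, r = 22);
  translate([297, 233, 0]) cylinder(h = 352, r = 22);
}
translate([461, 681, 0]) {
  translate([0, 0, 352]) cube([319, 255, 42]);
  translate([22, 22, 0]) cylinder(h = 352, r = 22);
  translate([297, 22, 0]) cylinder(h = 352, r = 22);
  translate([22, 233, 0]) cylinder(h = 352, r = 22);
  translate([297, 233, 0]) cylinder(h = 352, r = 22);
}
translate([1331, 168, 0]) {
  translate([0, 0, 352]) cube([319, 255, 42]);
  translate([22, 22, 0]) cylinder(h = 352, r = 22);
  translate([297, 22, 0]) cylinder(h = 352, r = 22);
  translate([22, 233, 0]) cylinder(h = 352, r = 22);
  translate([297, 233, 0]) cylinder(h = 352, r = 22);
}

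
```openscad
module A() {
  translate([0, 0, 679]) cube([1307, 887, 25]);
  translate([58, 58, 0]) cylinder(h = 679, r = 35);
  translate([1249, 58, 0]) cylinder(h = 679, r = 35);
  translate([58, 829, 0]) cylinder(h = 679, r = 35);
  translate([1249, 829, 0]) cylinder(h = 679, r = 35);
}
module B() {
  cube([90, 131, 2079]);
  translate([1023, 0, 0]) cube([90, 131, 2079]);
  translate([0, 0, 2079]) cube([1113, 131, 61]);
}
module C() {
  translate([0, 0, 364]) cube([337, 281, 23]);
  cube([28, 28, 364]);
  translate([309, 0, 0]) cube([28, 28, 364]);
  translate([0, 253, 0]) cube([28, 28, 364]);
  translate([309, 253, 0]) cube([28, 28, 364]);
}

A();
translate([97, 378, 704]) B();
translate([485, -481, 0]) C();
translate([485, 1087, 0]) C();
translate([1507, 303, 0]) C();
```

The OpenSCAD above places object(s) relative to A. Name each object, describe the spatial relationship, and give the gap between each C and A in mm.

Each stool's nearest face is 200 mm from the table's bounding box.

A is a table. B is a door frame. C is a stool. The door frame is on top of the table, centred. Three stools sit around the table at the −y, +y, +x sides. The gap between each stool and the table is 200 mm.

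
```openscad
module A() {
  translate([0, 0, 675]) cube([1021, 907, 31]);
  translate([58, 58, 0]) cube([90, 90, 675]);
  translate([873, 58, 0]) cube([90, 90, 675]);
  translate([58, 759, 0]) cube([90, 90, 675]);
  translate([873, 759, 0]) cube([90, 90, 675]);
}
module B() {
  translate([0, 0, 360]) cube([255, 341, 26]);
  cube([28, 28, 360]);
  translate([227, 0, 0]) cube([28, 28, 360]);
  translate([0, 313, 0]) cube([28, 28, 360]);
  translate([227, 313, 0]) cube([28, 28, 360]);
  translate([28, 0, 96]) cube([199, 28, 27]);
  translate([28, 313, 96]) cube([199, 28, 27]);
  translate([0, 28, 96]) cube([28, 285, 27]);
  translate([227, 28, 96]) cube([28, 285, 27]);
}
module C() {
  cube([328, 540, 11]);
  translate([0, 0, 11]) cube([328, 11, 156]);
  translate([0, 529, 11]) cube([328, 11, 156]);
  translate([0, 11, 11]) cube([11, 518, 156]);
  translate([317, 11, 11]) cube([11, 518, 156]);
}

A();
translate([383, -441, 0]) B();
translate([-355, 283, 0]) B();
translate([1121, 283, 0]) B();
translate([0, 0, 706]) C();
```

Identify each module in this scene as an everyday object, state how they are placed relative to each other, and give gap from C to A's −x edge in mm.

The open box's min-x is at 0; the table's min-x is 0; gap = 0 mm.

A is a table. B is a stool. C is an open box. Three stools sit around the table at the −y, −x, +x sides. The open box is on top of the table. The gap from the open box to the table's −x edge is 0 mm.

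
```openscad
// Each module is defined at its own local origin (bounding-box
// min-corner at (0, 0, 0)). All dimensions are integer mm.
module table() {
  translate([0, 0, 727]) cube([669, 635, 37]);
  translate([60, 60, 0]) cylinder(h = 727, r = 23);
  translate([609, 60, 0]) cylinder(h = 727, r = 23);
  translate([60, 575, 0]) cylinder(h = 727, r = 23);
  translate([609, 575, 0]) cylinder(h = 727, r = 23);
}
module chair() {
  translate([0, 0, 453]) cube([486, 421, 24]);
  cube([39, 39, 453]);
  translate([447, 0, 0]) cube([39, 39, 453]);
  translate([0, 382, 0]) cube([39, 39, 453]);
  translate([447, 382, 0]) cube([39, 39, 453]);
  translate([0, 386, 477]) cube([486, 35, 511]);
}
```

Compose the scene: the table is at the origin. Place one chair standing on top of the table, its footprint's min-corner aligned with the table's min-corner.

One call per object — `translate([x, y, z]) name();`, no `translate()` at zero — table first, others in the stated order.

table();
translate([0, 0, 764]) chair();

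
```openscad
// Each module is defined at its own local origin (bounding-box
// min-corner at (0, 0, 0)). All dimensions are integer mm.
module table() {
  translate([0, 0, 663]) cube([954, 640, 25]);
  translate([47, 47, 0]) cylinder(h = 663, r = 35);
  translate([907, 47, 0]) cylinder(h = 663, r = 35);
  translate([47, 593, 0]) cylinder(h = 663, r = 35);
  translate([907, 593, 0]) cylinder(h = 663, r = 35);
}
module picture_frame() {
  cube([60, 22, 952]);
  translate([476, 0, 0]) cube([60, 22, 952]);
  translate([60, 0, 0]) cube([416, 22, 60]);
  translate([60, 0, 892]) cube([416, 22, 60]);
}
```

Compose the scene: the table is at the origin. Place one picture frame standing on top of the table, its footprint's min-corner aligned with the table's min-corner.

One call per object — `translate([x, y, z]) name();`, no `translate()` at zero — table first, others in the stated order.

table();
translate([0, 0, 688]) picture_frame();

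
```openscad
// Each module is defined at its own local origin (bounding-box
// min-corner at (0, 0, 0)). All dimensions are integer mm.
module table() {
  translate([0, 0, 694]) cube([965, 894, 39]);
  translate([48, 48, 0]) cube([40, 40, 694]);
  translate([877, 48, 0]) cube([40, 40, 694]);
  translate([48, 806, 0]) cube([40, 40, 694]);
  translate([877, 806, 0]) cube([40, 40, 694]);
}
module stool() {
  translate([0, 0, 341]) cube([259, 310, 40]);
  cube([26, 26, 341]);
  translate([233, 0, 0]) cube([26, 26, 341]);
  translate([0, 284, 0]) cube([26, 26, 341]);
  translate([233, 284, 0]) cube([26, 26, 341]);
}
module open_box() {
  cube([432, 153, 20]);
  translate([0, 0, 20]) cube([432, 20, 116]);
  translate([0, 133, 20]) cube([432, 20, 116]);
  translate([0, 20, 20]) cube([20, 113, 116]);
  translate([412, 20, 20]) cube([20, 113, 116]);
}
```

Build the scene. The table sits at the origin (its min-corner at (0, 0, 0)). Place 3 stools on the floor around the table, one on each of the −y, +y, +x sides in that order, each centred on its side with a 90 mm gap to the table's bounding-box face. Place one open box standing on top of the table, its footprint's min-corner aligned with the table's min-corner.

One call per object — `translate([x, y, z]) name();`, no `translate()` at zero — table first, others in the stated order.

table();
translate([353, -400, 0]) stool();
translate([353, 984, 0]) stool();
translate([1055, 292, 0]) stool();
translate([0, 0, 733]) open_box();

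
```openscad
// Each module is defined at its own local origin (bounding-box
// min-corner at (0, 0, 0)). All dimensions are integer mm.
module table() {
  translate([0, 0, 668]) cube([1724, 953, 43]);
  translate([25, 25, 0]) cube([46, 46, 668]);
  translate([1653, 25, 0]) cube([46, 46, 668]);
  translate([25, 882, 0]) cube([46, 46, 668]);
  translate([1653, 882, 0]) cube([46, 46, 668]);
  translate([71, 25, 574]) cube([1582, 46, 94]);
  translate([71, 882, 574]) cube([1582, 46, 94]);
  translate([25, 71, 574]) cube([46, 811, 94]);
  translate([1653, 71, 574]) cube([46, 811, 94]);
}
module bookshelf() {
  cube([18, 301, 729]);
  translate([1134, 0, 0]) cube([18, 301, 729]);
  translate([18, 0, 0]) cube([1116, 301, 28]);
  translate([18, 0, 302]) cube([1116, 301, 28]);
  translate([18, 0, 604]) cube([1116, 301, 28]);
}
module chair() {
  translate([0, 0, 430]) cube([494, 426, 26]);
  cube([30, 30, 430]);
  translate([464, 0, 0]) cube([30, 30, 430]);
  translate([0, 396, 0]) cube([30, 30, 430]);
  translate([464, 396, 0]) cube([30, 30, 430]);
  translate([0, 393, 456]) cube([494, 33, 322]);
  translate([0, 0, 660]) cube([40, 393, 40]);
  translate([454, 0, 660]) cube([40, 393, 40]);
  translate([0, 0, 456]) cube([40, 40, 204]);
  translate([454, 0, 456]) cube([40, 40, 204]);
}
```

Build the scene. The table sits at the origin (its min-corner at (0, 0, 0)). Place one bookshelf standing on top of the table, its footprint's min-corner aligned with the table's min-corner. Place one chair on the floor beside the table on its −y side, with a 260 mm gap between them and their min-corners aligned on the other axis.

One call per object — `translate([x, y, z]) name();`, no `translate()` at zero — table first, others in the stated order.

table();
translate([0, 0, 711]) bookshelf();
translate([0, -686, 0]) chair();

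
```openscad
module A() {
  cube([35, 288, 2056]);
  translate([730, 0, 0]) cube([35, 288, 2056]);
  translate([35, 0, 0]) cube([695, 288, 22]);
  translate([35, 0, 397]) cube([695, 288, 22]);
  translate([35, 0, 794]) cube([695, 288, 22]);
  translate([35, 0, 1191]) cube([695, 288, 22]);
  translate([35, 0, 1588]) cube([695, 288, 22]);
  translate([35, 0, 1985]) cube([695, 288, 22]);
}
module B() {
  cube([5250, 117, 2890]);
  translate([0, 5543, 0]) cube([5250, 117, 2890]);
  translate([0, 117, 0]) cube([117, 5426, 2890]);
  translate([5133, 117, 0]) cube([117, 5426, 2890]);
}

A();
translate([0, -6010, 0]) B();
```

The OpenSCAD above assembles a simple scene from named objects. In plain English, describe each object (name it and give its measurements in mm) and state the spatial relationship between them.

A is a bookshelf 765 mm wide overall, 288 mm deep and 2056 mm tall. The two sides are 35 mm thick vertical panels. 6 horizontal shelves of 22 mm thickness span between the inner faces of the sides; the lowest shelf sits on the floor and shelves are stacked with a clear vertical gap of 375 mm between each pair.

B is a box-shaped house frame (walls only): outside footprint 5250×5660 mm, wall height 2890 mm, wall thickness 117 mm. The two y-facing walls run the full x-width; the two x-facing walls fit between the inner faces of the y-facing walls.

The house frame is on the floor beside the bookshelf on its −y side.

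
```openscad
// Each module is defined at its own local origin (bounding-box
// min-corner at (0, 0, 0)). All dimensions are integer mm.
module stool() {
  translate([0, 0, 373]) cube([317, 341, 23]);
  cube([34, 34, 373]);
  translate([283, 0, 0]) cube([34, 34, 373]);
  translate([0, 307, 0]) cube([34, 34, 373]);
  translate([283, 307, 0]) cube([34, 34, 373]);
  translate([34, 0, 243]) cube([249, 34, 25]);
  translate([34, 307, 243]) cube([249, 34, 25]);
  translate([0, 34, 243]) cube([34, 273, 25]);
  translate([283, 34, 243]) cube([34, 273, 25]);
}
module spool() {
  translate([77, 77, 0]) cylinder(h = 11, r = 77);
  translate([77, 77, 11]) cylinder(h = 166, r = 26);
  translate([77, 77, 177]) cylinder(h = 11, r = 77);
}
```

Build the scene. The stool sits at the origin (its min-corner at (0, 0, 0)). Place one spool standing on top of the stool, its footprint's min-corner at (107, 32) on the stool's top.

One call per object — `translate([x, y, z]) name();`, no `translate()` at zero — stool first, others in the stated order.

stool();
translate([107, 32, 396]) spool();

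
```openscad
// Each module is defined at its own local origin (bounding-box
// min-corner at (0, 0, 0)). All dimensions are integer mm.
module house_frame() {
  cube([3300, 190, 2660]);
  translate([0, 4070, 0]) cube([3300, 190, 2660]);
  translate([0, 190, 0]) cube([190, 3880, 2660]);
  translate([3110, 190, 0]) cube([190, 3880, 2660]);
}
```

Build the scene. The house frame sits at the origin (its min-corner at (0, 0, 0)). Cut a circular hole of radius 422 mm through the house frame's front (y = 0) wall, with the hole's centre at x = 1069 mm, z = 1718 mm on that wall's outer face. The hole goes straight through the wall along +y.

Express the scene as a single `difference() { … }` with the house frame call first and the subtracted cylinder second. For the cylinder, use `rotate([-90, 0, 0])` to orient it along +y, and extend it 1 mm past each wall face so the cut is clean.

difference() {
  house_frame();
  translate([1069, -1, 1718]) rotate([-90, 0, 0]) cylinder(h = 192, r = 422);
}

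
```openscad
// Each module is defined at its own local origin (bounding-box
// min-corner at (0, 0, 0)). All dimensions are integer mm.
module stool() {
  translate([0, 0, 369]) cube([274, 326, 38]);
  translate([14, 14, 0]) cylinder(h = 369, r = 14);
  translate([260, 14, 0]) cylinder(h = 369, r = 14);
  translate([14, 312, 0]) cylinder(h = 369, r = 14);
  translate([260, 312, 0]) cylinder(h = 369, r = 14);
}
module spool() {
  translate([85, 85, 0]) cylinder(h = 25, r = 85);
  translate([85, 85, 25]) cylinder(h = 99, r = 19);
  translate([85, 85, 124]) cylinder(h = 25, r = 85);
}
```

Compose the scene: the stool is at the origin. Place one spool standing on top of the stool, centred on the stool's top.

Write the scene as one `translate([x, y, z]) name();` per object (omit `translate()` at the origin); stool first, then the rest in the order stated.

stool();
translate([52, 78, 407]) spool();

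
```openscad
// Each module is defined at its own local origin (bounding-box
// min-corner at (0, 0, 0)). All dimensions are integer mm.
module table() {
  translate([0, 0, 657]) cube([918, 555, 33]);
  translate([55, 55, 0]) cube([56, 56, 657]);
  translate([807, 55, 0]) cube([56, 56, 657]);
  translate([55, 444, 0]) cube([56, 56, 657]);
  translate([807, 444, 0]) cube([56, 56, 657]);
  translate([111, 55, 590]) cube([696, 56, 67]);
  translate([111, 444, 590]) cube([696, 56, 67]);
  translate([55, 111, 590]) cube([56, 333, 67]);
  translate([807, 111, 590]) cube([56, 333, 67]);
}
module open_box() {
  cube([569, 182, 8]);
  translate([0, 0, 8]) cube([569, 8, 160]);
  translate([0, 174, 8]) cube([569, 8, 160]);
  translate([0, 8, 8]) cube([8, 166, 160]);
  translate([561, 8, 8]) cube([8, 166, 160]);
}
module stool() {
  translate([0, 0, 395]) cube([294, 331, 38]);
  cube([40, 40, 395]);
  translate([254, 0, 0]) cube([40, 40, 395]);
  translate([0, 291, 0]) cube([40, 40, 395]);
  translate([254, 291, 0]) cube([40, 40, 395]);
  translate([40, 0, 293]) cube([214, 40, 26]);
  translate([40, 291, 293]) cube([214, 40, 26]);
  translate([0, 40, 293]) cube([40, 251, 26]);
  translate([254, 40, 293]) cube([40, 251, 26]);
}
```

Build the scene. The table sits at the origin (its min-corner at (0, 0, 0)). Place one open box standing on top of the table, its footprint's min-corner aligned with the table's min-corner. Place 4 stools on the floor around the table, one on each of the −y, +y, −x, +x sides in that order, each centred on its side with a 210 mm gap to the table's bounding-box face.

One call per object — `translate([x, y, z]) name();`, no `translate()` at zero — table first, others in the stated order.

table();
translate([0, 0, 690]) open_box();
translate([312, -541, 0]) stool();
translate([312, 765, 0]) stool();
translate([-504, 112, 0]) stool();
translate([1128, 112, 0]) stool();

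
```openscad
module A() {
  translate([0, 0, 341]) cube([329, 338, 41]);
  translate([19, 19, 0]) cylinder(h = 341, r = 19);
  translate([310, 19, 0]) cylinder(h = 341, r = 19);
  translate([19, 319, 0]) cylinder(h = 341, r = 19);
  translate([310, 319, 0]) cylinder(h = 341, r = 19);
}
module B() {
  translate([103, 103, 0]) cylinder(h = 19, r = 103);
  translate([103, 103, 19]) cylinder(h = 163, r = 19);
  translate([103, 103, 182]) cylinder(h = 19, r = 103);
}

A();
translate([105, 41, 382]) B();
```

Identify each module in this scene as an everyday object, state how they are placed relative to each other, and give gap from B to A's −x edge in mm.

The spool's min-x is at 105; the stool's min-x is 0; gap = 105 mm.

A is a stool. B is a spool. The spool is on top of the stool. The gap from the spool to the stool's −x edge is 105 mm.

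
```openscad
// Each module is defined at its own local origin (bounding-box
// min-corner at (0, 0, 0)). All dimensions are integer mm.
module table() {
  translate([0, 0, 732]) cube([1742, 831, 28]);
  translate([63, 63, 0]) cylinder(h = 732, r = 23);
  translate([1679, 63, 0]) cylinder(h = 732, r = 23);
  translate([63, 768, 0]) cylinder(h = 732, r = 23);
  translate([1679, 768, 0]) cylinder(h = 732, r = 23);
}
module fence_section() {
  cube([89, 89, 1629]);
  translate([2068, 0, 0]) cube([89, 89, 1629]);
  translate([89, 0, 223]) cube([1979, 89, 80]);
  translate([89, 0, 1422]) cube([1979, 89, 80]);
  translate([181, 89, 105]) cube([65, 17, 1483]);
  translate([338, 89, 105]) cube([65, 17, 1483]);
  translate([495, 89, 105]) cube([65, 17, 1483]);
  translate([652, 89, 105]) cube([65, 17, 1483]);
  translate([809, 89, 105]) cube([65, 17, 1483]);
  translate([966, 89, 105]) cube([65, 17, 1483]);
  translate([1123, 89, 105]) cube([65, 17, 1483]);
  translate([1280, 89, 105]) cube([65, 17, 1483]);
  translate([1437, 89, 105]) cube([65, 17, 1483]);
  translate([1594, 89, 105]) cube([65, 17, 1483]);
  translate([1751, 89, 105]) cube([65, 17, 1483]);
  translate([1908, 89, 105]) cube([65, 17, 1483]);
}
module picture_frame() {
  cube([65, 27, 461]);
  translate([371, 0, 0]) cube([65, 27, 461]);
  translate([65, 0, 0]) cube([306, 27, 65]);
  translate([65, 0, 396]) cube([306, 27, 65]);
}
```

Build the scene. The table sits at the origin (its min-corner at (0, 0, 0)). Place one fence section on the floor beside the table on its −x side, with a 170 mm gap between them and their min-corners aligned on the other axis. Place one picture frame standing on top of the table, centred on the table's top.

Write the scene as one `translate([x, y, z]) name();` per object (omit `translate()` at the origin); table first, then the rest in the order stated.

table();
translate([-2327, 0, 0]) fence_section();
translate([653, 402, 760]) picture_frame();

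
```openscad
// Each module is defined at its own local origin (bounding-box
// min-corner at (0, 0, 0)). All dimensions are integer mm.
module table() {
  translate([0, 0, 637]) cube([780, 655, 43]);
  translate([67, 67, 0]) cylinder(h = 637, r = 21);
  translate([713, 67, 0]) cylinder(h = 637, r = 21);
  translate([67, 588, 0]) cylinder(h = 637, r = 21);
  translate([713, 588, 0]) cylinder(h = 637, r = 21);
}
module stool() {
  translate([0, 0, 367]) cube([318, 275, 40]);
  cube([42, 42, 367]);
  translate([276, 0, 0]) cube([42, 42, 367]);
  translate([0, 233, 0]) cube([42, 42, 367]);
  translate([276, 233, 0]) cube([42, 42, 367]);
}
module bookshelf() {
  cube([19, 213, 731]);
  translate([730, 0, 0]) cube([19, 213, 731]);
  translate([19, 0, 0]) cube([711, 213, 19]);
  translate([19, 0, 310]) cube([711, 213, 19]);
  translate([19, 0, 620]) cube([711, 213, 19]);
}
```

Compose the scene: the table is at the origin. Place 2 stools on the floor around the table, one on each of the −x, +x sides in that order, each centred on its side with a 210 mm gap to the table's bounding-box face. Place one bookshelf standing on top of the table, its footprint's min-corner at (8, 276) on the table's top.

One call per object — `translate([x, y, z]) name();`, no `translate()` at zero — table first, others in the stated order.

table();
translate([-528, 190, 0]) stool();
translate([990, 190, 0]) stool();
translate([8, 276, 680]) bookshelf();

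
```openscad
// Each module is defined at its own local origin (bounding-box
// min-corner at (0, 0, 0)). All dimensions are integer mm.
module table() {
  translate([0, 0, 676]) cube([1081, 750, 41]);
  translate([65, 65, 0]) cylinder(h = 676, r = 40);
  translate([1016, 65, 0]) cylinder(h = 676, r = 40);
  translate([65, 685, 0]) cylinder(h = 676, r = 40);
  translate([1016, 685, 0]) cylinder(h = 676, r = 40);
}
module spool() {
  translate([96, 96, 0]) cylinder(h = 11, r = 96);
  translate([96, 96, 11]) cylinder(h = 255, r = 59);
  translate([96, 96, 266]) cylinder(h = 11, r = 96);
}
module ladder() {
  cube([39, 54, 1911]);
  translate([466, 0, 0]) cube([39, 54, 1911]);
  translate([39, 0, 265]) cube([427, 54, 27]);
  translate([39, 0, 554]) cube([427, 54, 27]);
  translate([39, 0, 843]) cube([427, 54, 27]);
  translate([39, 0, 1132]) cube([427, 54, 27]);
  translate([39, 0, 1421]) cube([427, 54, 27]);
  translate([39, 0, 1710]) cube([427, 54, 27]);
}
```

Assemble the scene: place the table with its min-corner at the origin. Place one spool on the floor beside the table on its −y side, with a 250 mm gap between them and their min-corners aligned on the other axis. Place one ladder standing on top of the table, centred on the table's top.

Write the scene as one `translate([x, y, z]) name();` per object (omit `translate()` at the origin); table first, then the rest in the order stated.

table();
translate([0, -442, 0]) spool();
translate([288, 348, 717]) ladder();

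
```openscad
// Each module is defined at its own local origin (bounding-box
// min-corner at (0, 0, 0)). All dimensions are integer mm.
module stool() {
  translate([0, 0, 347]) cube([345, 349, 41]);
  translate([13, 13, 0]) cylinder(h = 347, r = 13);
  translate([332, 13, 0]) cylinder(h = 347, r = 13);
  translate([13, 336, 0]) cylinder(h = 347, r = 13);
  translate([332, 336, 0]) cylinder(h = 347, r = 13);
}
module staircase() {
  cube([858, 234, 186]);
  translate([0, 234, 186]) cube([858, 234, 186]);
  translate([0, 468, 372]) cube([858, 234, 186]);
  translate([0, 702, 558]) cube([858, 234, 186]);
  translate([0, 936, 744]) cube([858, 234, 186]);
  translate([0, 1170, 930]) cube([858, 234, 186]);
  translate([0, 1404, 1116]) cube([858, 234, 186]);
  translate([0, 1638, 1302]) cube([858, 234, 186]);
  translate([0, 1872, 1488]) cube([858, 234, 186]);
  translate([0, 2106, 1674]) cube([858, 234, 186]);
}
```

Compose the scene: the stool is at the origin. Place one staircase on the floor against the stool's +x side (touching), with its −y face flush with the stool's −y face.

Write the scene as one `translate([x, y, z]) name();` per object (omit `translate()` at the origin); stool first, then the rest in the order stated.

stool();
translate([345, 0, 0]) staircase();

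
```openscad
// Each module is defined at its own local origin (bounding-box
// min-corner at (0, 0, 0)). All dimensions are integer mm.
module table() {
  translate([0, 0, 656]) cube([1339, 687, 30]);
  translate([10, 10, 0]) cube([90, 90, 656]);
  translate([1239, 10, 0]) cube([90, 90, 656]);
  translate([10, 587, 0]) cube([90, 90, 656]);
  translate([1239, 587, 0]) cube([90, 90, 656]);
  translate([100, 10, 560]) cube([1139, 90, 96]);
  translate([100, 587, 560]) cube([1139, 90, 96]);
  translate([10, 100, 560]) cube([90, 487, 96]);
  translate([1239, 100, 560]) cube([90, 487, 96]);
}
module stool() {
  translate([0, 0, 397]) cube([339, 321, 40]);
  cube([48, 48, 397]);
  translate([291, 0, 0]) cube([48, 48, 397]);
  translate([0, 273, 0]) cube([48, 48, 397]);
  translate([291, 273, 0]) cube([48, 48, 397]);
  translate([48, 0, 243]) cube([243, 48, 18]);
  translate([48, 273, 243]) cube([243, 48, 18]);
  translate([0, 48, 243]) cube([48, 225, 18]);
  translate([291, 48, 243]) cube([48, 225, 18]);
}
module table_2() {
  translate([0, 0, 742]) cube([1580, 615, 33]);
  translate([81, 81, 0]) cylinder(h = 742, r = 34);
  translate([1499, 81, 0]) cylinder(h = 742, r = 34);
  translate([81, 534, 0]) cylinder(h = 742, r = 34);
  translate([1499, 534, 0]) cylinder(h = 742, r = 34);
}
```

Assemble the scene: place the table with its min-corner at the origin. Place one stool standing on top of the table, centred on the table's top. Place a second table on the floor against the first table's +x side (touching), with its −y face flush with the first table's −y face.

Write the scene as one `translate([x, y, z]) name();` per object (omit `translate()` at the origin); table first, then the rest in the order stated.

table();
translate([500, 183, 686]) stool();
translate([1339, 0, 0]) table_2();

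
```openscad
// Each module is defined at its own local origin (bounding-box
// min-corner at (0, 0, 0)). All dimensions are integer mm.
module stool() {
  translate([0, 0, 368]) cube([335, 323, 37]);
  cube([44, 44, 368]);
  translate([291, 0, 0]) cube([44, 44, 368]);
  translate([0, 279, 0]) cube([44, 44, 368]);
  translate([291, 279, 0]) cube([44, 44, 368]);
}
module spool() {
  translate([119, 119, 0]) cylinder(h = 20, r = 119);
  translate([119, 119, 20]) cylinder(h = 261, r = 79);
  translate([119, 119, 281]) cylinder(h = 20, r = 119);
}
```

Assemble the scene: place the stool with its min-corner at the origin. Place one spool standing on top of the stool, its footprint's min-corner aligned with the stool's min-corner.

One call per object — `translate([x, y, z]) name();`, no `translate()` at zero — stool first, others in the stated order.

stool();
translate([0, 0, 405]) spool();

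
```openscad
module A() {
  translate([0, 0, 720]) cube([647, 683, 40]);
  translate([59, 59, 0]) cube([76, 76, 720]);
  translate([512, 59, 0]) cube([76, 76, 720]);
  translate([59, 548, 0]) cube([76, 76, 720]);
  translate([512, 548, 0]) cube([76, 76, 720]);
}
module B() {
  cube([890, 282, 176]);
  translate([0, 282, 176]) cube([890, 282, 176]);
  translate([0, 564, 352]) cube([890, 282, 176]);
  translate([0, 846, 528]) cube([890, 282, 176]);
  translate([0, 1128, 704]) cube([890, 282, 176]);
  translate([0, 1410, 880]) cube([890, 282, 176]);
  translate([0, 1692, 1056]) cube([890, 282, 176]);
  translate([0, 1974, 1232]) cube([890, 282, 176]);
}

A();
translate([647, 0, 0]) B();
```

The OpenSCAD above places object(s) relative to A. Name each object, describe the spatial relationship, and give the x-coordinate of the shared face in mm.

A is a table. B is a staircase. The staircase is against the table's +x side, with their −y faces flush. The x-coordinate of the shared face is 647 mm.

The table's +x face and the staircase's −x face are both at x = 647 mm.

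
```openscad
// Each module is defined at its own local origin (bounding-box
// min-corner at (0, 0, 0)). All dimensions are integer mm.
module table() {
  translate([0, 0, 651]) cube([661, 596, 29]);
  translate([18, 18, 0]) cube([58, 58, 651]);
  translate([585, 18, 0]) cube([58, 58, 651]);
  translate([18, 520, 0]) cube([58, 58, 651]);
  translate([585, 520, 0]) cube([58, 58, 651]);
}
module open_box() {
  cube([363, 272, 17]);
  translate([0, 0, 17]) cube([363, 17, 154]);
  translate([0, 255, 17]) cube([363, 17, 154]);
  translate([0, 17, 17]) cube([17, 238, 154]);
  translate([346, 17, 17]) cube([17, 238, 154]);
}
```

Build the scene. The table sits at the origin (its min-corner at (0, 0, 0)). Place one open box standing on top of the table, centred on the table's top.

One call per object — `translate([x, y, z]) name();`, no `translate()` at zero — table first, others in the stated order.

table();
translate([149, 162, 680]) open_box();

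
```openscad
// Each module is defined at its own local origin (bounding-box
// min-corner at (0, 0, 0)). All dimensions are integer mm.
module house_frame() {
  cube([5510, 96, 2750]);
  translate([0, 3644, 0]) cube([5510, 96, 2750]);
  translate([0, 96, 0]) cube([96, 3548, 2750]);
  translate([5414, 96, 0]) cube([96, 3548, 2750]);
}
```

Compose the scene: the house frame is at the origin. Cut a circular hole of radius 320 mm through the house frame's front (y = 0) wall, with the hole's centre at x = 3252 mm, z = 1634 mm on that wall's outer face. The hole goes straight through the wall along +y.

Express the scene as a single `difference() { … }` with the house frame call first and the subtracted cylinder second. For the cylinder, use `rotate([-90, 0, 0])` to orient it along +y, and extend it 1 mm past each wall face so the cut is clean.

difference() {
  house_frame();
  translate([3252, -1, 1634]) rotate([-90, 0, 0]) cylinder(h = 98, r = 320);
}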